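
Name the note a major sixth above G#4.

Six letter names up from G: E.
A major sixth is 9 semitones; 9 semitones up from G#4 gives E#5.

E#5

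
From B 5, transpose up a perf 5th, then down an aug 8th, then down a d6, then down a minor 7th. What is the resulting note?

B sharp 3

Up a perfect fifth from B5: F#6 (7 semitones up).
F#6 down an augmented octave → F5 (13 semitones).
A diminished sixth down from F5 is A#4.
Down a minor seventh from A#4: B#3 (10 semitones down).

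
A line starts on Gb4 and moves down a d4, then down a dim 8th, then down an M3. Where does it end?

B2

Gb4 down a diminished fourth → D4 (4 semitones).
A diminished octave down from D4 is D#3.
Down a major third from D#3: B2 (4 semitones down).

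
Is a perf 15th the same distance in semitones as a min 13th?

No

24 semitones (perfect fifteenth) vs 20 semitones (minor thirteenth): not equal.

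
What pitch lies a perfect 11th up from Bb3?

Counting four letter names plus an octave up from B lands on E.
Moving 17 semitones up from Bb3 (the size of a perfect eleventh) reaches Eb5.

Eb5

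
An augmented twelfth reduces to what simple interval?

A5

Each octave removed subtracts seven from the number: 12 − 7 = 5.
So an augmented twelfth is an octave plus an augmented fifth. The quality is unchanged.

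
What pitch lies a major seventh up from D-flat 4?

C 5

Counting seven letter names up from D lands on C.
A major seventh is 11 semitones; 11 semitones up from Db4 gives C5.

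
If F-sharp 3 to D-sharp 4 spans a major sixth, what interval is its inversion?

m3

Inverted interval numbers add to nine, so a sixth pairs with a third (6 + 3 = 9).
Quality inverts too: major becomes minor. That makes the inversion a minor third.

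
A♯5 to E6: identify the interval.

d5

A to E spans five letter names (A-B-C-D-E), so the interval is some kind of fifth.
A#5 to E6 spans 6 semitones — one semitone narrower than the perfect fifth (7) — giving a diminished fifth.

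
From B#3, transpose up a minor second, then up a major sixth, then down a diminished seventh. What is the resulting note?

Up a minor second from B#3: C#4 (1 semitone up).
Up a major sixth from C#4: A#4 (9 semitones up).
A diminished seventh down from A#4 is B##3.

B##3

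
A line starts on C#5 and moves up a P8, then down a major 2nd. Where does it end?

A perfect octave up from C#5 is C#6.
C#6 down a major second → B5 (2 semitones).

B5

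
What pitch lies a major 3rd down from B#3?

G#3

Counting three letter names down from B lands on G.
Moving 4 semitones down from B#3 (the size of a major third) reaches G#3.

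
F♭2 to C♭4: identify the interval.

perfect 12th

F to C spans five letter names (F-G-A-B-C), plus an octave: a twelfth.
The perfect twelfth spans 19 semitones, and Fb2 to Cb4 is exactly 19 semitones — so this is a perfect twelfth.
(Equivalently, a compound perfect fifth: a perfect fifth plus an octave.)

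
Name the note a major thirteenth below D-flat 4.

F-flat 2

Counting six letter names plus an octave down from D lands on F.
A major thirteenth spans 21 semitones, so from Db4 the target pitch is Fb2.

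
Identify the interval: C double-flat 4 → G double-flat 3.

Descending from Cbb4 to Gbb3 is the same interval as ascending Gbb3 to Cbb4.
G to C spans four letter names (G-A-B-C): a fourth.
Counting semitones, Gbb3→Cbb4 is 5, which is the perfect fourth.

perfect fourth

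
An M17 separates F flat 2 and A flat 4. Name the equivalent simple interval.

Subtracting seven from the interval number removes an octave: 17 − 14 = 3.
That makes a major seventeenth a compound major third — 2 octaves plus a major third.

M3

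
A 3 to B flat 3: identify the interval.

A to B spans two letter names (A-B), so the interval is some kind of second.
A major second would be 2 semitones, but A3 to Bb3 is 1 — one semitone narrower, making it a minor second.

minor second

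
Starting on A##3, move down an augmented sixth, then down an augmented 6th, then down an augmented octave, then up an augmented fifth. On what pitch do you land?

Bb1

A##3 down an augmented sixth → C#3 (10 semitones).
An augmented sixth down from C#3 is Eb2.
Down an augmented octave from Eb2: Ebb1 (13 semitones down).
Ebb1 up an augmented fifth → Bb1 (8 semitones).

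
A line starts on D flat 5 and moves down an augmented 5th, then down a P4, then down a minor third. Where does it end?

B double-flat 3

An augmented fifth down from Db5 is Gbb4.
A perfect fourth down from Gbb4 is Dbb4.
Dbb4 down a minor third → Bbb3 (3 semitones).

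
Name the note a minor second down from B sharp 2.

The second takes the letter from B down to A.
A minor second is 1 semitone; 1 semitone down from B#2 gives A##2.

A double-sharp 2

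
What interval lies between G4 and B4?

major third

G to B spans three letter names (G-A-B): a third.
G4 to B4 is 4 semitones, matching the major third exactly, so the quality is major.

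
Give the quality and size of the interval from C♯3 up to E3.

C to E spans three letter names (C-D-E): a third.
A major third would be 4 semitones, but C#3 to E3 is 3 — one semitone narrower, making it a minor third.

m3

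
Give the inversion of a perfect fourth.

The rule of nine gives the new number: 9 − 4 = 5, so a fourth becomes a fifth.
Quality inverts too: perfect stays perfect. That makes the inversion a perfect fifth.

perfect fifth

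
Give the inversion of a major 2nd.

minor seventh

Interval numbers invert to sum to nine: 2 + 7 = 9, so a second inverts to a seventh.
And major becomes minor under inversion, so we get a minor seventh.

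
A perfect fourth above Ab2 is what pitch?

Db3

Counting four letter names up from A lands on D.
Moving 5 semitones up from Ab2 (the size of a perfect fourth) reaches Db3.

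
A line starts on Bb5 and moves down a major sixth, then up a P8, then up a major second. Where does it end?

Eb6

A major sixth down from Bb5 is Db5.
A perfect octave up from Db5 is Db6.
Db6 up a major second → Eb6 (2 semitones).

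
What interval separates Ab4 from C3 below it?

Descending from Ab4 to C3 is the same interval as ascending C3 to Ab4.
C to A spans six letter names (C-D-E-F-G-A), plus an octave: a thirteenth.
At 20 semitones, C3→Ab4 falls one short of a major thirteenth: minor.
(Equivalently, a compound minor sixth: a minor sixth plus an octave.)

minor thirteenth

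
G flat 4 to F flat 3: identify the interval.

Descending from Gb4 to Fb3 is the same interval as ascending Fb3 to Gb4.
F to G spans two letter names (F-G), plus an octave: a ninth.
Fb3 to Gb4 is 14 semitones, matching the major ninth exactly, so the quality is major.
(Equivalently, a compound major second: a major second plus an octave.)

major 9th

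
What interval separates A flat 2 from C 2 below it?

Descending from Ab2 to C2 is the same interval as ascending C2 to Ab2.
C to A spans six letter names (C-D-E-F-G-A), so the interval is some kind of sixth.
At 8 semitones, C2→Ab2 falls one short of a major sixth: minor.

m6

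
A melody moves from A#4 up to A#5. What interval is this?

A to A is the same letter name, plus an octave, so the interval is some kind of octave.
Counting semitones, A#4→A#5 is 12, which is the perfect octave.

perfect octave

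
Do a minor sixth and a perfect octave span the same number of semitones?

8 semitones (minor sixth) vs 12 semitones (perfect octave): not equal.

No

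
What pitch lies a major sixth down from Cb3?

Ebb2

Counting six letter names down from C lands on E.
A major sixth is 9 semitones; 9 semitones down from Cb3 gives Ebb2.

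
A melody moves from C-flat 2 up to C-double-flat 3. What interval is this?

C to C is the same letter name, plus an octave — that makes it an octave of some quality.
Cb2 to Cbb3 spans 11 semitones — one semitone narrower than the perfect octave (12) — giving a diminished octave.

diminished octave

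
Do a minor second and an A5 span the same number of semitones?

A minor second spans 1 semitone; an augmented fifth spans 8 semitones. They differ by 7.

No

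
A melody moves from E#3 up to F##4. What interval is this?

E to F spans two letter names (E-F), plus an octave: a ninth.
E#3 to F##4 is 14 semitones, matching the major ninth exactly, so the quality is major.
(Equivalently, a compound major second: a major second plus an octave.)

major ninth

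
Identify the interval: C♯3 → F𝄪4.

A11

C to F spans four letter names (C-D-E-F), plus an octave, so the interval is some kind of eleventh.
A perfect eleventh would be 17 semitones; C#3 to F##4 is 18, one semitone wider, so the interval is augmented.
(Equivalently, a compound augmented fourth: an augmented fourth plus an octave.)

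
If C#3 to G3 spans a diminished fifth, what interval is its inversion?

augmented fourth

The rule of nine gives the new number: 9 − 5 = 4, so a fifth becomes a fourth.
Quality inverts too: diminished becomes augmented. That makes the inversion an augmented fourth.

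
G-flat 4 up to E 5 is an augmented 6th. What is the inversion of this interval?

Inverted interval numbers add to nine, so a sixth pairs with a third (6 + 3 = 9).
And augmented becomes diminished under inversion, so we get a diminished third.

d3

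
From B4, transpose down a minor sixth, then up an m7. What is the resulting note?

C#5

A minor sixth down from B4 is D#4.
Up a minor seventh from D#4: C#5 (10 semitones up).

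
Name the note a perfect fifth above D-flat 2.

The fifth takes the letter from D up to A.
A perfect fifth is 7 semitones; 7 semitones up from Db2 gives Ab2.

A-flat 2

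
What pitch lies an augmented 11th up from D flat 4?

G 5

Four letters up from D (plus an octave) reaches G.
An augmented eleventh is 18 semitones; 18 semitones up from Db4 gives G5.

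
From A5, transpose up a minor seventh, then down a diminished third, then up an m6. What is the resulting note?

A minor seventh up from A5 is G6.
A diminished third down from G6 is E#6.
A minor sixth up from E#6 is C#7.

C#7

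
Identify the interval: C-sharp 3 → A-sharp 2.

minor third

Descending from C#3 to A#2 is the same interval as ascending A#2 to C#3.
A to C spans three letter names (A-B-C) — that makes it a third of some quality.
A#2 to C#3 is 3 semitones, a half step short of the major third (4), so this is minor.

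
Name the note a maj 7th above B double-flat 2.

Seven letter names up from B: A.
A major seventh is 11 semitones; 11 semitones up from Bbb2 gives Ab3.

A flat 3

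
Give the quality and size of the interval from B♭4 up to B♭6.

B to B is the same letter name, plus 2 octaves, so the interval is some kind of fifteenth.
Counting semitones, Bb4→Bb6 is 24, which is the perfect fifteenth.
(Equivalently, a compound perfect octave: a perfect octave plus an octave.)

perfect fifteenth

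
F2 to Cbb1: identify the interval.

doubly augmented eleventh

Descending from F2 to Cbb1 is the same interval as ascending Cbb1 to F2.
C to F spans four letter names (C-D-E-F), plus an octave — that makes it an eleventh of some quality.
The perfect eleventh is 17 semitones; here we have 19, two semitones wider: doubly augmented.
(Equivalently, a compound doubly augmented fourth: a doubly augmented fourth plus an octave.)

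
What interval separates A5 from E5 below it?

perfect 4th

Descending from A5 to E5 is the same interval as ascending E5 to A5.
E to A spans four letter names (E-F-G-A), so the interval is some kind of fourth.
The perfect fourth spans 5 semitones, and E5 to A5 is exactly 5 semitones — so this is a perfect fourth.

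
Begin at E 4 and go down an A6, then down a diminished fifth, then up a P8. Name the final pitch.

C 4

An augmented sixth down from E4 is Gb3.
Gb3 down a diminished fifth → C3 (6 semitones).
A perfect octave up from C3 is C4.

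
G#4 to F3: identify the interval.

Descending from G#4 to F3 is the same interval as ascending F3 to G#4.
F to G spans two letter names (F-G), plus an octave: a ninth.
The major ninth is 14 semitones; here we have 15, one semitone wider: augmented.
(Equivalently, a compound augmented second: an augmented second plus an octave.)

augmented 9th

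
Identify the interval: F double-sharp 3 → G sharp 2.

major 7th

Descending from F##3 to G#2 is the same interval as ascending G#2 to F##3.
G to F spans seven letter names (G-A-B-C-D-E-F) — that makes it a seventh of some quality.
The major seventh spans 11 semitones, and G#2 to F##3 is exactly 11 semitones — so this is a major seventh.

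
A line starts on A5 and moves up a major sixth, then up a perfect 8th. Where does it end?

F#7

Up a major sixth from A5: F#6 (9 semitones up).
F#6 up a perfect octave → F#7 (12 semitones).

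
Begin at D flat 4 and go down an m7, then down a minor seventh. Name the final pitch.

Down a minor seventh from Db4: Eb3 (10 semitones down).
A minor seventh down from Eb3 is F2.

F 2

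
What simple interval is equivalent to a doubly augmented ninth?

doubly augmented second

Each octave removed subtracts seven from the number: 9 − 7 = 2.
So a doubly augmented ninth is an octave plus a doubly augmented second. The quality is unchanged.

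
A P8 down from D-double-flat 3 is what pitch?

D-double-flat 2

For an octave the letter name doesn't change: still D, an octave down.
A perfect octave is 12 semitones; 12 semitones down from Dbb3 gives Dbb2.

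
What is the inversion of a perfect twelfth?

First reduce the compound perfect twelfth to its simple form, a perfect fifth.
Interval numbers invert to sum to nine: 5 + 4 = 9, so a fifth inverts to a fourth.
Quality inverts too: perfect stays perfect. That makes the inversion a perfect fourth.

perfect fourth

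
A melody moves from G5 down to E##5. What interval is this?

dd3

Descending from G5 to E##5 is the same interval as ascending E##5 to G5.
E to G spans three letter names (E-F-G): a third.
A major third would be 4 semitones; E##5 to G5 is 1, three semitones narrower, so the interval is doubly diminished.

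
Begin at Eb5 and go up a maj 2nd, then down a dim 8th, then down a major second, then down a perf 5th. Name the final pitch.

Eb5 up a major second → F5 (2 semitones).
F5 down a diminished octave → F#4 (11 semitones).
Down a major second from F#4: E4 (2 semitones down).
E4 down a perfect fifth → A3 (7 semitones).

A3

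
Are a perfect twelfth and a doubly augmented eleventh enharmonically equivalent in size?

Yes

A perfect twelfth spans 19 semitones, and a doubly augmented eleventh also spans 19 semitones — they're enharmonic.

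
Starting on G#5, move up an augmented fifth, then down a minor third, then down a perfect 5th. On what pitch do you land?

E##5

G#5 up an augmented fifth → D##6 (8 semitones).
Down a minor third from D##6: B##5 (3 semitones down).
Down a perfect fifth from B##5: E##5 (7 semitones down).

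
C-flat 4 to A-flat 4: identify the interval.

C to A spans six letter names (C-D-E-F-G-A) — that makes it a sixth of some quality.
The major sixth spans 9 semitones, and Cb4 to Ab4 is exactly 9 semitones — so this is a major sixth.

major 6th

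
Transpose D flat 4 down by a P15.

D flat 2

A fifteenth keeps the letter name D, two octaves down from D.
A perfect fifteenth spans 24 semitones, so from Db4 the target pitch is Db2.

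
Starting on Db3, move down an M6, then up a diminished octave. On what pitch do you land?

Down a major sixth from Db3: Fb2 (9 semitones down).
Fb2 up a diminished octave → Fbb3 (11 semitones).

Fbb3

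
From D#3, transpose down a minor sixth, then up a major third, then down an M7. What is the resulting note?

D#3 down a minor sixth → F##2 (8 semitones).
F##2 up a major third → A##2 (4 semitones).
A major seventh down from A##2 is B#1.

B#1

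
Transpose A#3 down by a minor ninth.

Two letters down from A (plus an octave) reaches G.
A minor ninth is 13 semitones; 13 semitones down from A#3 gives G##2.

G##2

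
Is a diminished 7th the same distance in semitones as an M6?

Both span 9 semitones: a diminished seventh and a major sixth are the same chromatic distance.

Yes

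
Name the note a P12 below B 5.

The twelfth's letter: B down five letter names plus an octave → E.
A perfect twelfth spans 19 semitones, so from B5 the target pitch is E4.

E 4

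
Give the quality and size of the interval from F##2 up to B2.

F to B spans four letter names (F-G-A-B) — that makes it a fourth of some quality.
The perfect fourth is 5 semitones; here we have 4, one semitone narrower: diminished.

diminished fourth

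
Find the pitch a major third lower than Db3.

Bbb2

Three letter names down from D: B.
A major third is 4 semitones; 4 semitones down from Db3 gives Bbb2.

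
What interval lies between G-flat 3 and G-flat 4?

P8

G to G is the same letter name, plus an octave — that makes it an octave of some quality.
The perfect octave spans 12 semitones, and Gb3 to Gb4 is exactly 12 semitones — so this is a perfect octave.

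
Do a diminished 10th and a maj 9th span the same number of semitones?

A diminished tenth spans 14 semitones, and a major ninth also spans 14 semitones — they're enharmonic.

Yes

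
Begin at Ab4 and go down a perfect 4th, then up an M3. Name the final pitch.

G4

Ab4 down a perfect fourth → Eb4 (5 semitones).
Eb4 up a major third → G4 (4 semitones).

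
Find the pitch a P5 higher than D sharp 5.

Five letter names up from D: A.
A perfect fifth is 7 semitones; 7 semitones up from D#5 gives A#5.

A sharp 5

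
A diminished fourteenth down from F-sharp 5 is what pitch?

Counting seven letter names plus an octave down from F lands on G.
A diminished fourteenth spans 21 semitones, so from F#5 the target pitch is G##3.

G-double-sharp 3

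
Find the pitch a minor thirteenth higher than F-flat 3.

D-double-flat 5

Six letters up from F (plus an octave) reaches D.
A minor thirteenth spans 20 semitones, so from Fb3 the target pitch is Dbb5.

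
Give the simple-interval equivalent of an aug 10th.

Each octave removed subtracts seven from the number: 10 − 7 = 3.
Quality carries through unchanged, so the simple form is an augmented third.

A3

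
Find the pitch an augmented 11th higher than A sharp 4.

D double-sharp 6

The eleventh's letter: A up four letter names plus an octave → D.
Moving 18 semitones up from A#4 (the size of an augmented eleventh) reaches D##6.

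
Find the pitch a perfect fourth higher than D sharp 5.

G sharp 5

The fourth takes the letter from D up to G.
A perfect fourth spans 5 semitones, so from D#5 the target pitch is G#5.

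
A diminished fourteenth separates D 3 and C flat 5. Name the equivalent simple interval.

Take out an octave (7 from the number): 14 − 7 = 7.
So a diminished fourteenth is an octave plus a diminished seventh. The quality is unchanged.

diminished 7th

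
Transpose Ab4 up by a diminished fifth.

The fifth takes the letter from A up to E.
Moving 6 semitones up from Ab4 (the size of a diminished fifth) reaches Ebb5.

Ebb5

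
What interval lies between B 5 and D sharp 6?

major 3rd

B to D spans three letter names (B-C-D) — that makes it a third of some quality.
The major third spans 4 semitones, and B5 to D#6 is exactly 4 semitones — so this is a major third.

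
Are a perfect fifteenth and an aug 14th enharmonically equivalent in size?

Both span 24 semitones: a perfect fifteenth and an augmented fourteenth are the same chromatic distance.

Yes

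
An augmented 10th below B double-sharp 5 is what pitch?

Three letters down from B (plus an octave) reaches G.
An augmented tenth is 17 semitones; 17 semitones down from B##5 gives G#4.

G sharp 4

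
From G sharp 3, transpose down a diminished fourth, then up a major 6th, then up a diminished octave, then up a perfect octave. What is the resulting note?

B sharp 5

G#3 down a diminished fourth → D##3 (4 semitones).
A major sixth up from D##3 is B##3.
Up a diminished octave from B##3: B#4 (11 semitones up).
B#4 up a perfect octave → B#5 (12 semitones).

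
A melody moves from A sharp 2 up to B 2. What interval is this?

minor second

A to B spans two letter names (A-B): a second.
At 1 semitone, A#2→B2 falls one short of a major second: minor.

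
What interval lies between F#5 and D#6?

F to D spans six letter names (F-G-A-B-C-D) — that makes it a sixth of some quality.
The major sixth spans 9 semitones, and F#5 to D#6 is exactly 9 semitones — so this is a major sixth.

M6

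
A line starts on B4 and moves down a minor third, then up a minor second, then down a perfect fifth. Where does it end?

A minor third down from B4 is G#4.
A minor second up from G#4 is A4.
A perfect fifth down from A4 is D4.

D4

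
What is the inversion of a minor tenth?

First reduce the compound minor tenth to its simple form, a minor third.
Interval numbers invert to sum to nine: 3 + 6 = 9, so a third inverts to a sixth.
And minor becomes major under inversion, so we get a major sixth.

major 6th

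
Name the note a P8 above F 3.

The letter stays F (same as the start), shifted an octave up.
A perfect octave is 12 semitones; 12 semitones up from F3 gives F4.

F 4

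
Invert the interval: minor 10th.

M6

First reduce the compound minor tenth to its simple form, a minor third.
The rule of nine gives the new number: 9 − 3 = 6, so a third becomes a sixth.
Quality inverts too: minor becomes major. That makes the inversion a major sixth.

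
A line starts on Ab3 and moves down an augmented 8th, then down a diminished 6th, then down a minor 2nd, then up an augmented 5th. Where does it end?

Ab3 down an augmented octave → Abb2 (13 semitones).
Abb2 down a diminished sixth → C2 (7 semitones).
Down a minor second from C2: B1 (1 semitone down).
An augmented fifth up from B1 is F##2.

F##2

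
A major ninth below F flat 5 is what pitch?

E double-flat 4

The ninth's letter: F down two letter names plus an octave → E.
A major ninth is 14 semitones; 14 semitones down from Fb5 gives Ebb4.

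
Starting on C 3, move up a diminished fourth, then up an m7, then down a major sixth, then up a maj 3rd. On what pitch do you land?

B double-flat 3

A diminished fourth up from C3 is Fb3.
Up a minor seventh from Fb3: Ebb4 (10 semitones up).
A major sixth down from Ebb4 is Gbb3.
A major third up from Gbb3 is Bbb3.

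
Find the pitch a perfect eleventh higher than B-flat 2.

E-flat 4

The eleventh's letter: B up four letter names plus an octave → E.
A perfect eleventh is 17 semitones; 17 semitones up from Bb2 gives Eb4.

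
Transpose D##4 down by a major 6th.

The sixth takes the letter from D down to F.
A major sixth is 9 semitones; 9 semitones down from D##4 gives F##3.

F##3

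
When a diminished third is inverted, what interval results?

Inverted interval numbers add to nine, so a third pairs with a sixth (3 + 6 = 9).
Quality inverts too: diminished becomes augmented. That makes the inversion an augmented sixth.

augmented sixth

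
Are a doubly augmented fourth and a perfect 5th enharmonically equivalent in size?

Both span 7 semitones: a doubly augmented fourth and a perfect fifth are the same chromatic distance.

Yes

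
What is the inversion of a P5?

Inverted interval numbers add to nine, so a fifth pairs with a fourth (5 + 4 = 9).
The quality also flips — perfect stays perfect — giving a perfect fourth.

P4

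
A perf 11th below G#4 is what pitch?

D#3

The eleventh's letter: G down four letter names plus an octave → D.
A perfect eleventh spans 17 semitones, so from G#4 the target pitch is D#3.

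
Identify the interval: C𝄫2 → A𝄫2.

C to A spans six letter names (C-D-E-F-G-A), so the interval is some kind of sixth.
The major sixth spans 9 semitones, and Cbb2 to Abb2 is exactly 9 semitones — so this is a major sixth.

M6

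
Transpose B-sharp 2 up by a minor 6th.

G-sharp 3

The sixth takes the letter from B up to G.
A minor sixth spans 8 semitones, so from B#2 the target pitch is G#3.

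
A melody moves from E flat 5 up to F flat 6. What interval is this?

minor ninth

E to F spans two letter names (E-F), plus an octave — that makes it a ninth of some quality.
Eb5 to Fb6 is 13 semitones, a half step short of the major ninth (14), so this is minor.
(Equivalently, a compound minor second: a minor second plus an octave.)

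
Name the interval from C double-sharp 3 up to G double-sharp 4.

C to G spans five letter names (C-D-E-F-G), plus an octave: a twelfth.
C##3 to G##4 is 19 semitones, matching the perfect twelfth exactly, so the quality is perfect.
(Equivalently, a compound perfect fifth: a perfect fifth plus an octave.)

P12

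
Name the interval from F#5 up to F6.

F to F is the same letter name, plus an octave, so the interval is some kind of octave.
A perfect octave would be 12 semitones; F#5 to F6 is 11, one semitone narrower, so the interval is diminished.

diminished 8th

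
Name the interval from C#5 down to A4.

M3

Descending from C#5 to A4 is the same interval as ascending A4 to C#5.
A to C spans three letter names (A-B-C) — that makes it a third of some quality.
The major third spans 4 semitones, and A4 to C#5 is exactly 4 semitones — so this is a major third.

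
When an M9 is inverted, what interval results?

First reduce the compound major ninth to its simple form, a major second.
The rule of nine gives the new number: 9 − 2 = 7, so a second becomes a seventh.
Quality inverts too: major becomes minor. That makes the inversion a minor seventh.

m7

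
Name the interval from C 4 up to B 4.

major seventh

C to B spans seven letter names (C-D-E-F-G-A-B) — that makes it a seventh of some quality.
Counting semitones, C4→B4 is 11, which is the major seventh.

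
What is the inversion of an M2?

minor 7th

The rule of nine gives the new number: 9 − 2 = 7, so a second becomes a seventh.
And major becomes minor under inversion, so we get a minor seventh.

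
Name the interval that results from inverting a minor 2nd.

M7

The rule of nine gives the new number: 9 − 2 = 7, so a second becomes a seventh.
Quality inverts too: minor becomes major. That makes the inversion a major seventh.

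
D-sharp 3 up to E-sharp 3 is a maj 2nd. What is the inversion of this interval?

minor seventh

Interval numbers invert to sum to nine: 2 + 7 = 9, so a second inverts to a seventh.
The quality also flips — major becomes minor — giving a minor seventh.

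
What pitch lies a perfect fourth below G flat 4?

Counting four letter names down from G lands on D.
Moving 5 semitones down from Gb4 (the size of a perfect fourth) reaches Db4.

D flat 4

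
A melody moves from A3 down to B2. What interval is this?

minor seventh

Descending from A3 to B2 is the same interval as ascending B2 to A3.
B to A spans seven letter names (B-C-D-E-F-G-A) — that makes it a seventh of some quality.
At 10 semitones, B2→A3 falls one short of a major seventh: minor.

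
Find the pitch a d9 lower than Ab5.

G#4

The ninth's letter: A down two letter names plus an octave → G.
A diminished ninth is 12 semitones; 12 semitones down from Ab5 gives G#4.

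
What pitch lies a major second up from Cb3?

Two letter names up from C: D.
A major second spans 2 semitones, so from Cb3 the target pitch is Db3.

Db3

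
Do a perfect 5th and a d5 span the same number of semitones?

A perfect fifth spans 7 semitones; a diminished fifth spans 6 semitones. They differ by 1.

No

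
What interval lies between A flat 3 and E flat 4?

A to E spans five letter names (A-B-C-D-E): a fifth.
Counting semitones, Ab3→Eb4 is 7, which is the perfect fifth.

perfect fifth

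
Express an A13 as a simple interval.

augmented 6th

Take out an octave (7 from the number): 13 − 7 = 6.
That makes an augmented thirteenth a compound augmented sixth — an octave plus an augmented sixth.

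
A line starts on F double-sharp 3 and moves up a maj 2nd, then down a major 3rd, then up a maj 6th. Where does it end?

C double-sharp 4

A major second up from F##3 is G##3.
G##3 down a major third → E#3 (4 semitones).
A major sixth up from E#3 is C##4.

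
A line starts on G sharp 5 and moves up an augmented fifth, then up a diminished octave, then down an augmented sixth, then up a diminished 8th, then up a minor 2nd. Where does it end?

An augmented fifth up from G#5 is D##6.
D##6 up a diminished octave → D#7 (11 semitones).
An augmented sixth down from D#7 is F6.
A diminished octave up from F6 is Fb7.
Up a minor second from Fb7: Gbb7 (1 semitone up).

G double-flat 7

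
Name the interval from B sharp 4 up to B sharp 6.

B to B is the same letter name, plus 2 octaves — that makes it a fifteenth of some quality.
The perfect fifteenth spans 24 semitones, and B#4 to B#6 is exactly 24 semitones — so this is a perfect fifteenth.
(Equivalently, a compound perfect octave: a perfect octave plus an octave.)

perfect fifteenth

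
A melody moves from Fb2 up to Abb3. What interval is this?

minor tenth

F to A spans three letter names (F-G-A), plus an octave — that makes it a tenth of some quality.
A major tenth would be 16 semitones, but Fb2 to Abb3 is 15 — one semitone narrower, making it a minor tenth.
(Equivalently, a compound minor third: a minor third plus an octave.)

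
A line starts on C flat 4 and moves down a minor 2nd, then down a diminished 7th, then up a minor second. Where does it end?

Down a minor second from Cb4: Bb3 (1 semitone down).
Down a diminished seventh from Bb3: C#3 (9 semitones down).
A minor second up from C#3 is D3.

D 3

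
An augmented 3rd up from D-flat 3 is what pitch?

F-sharp 3

Three letter names up from D: F.
An augmented third spans 5 semitones, so from Db3 the target pitch is F#3.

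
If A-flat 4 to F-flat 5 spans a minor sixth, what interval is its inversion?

major 3rd

Inverted interval numbers add to nine, so a sixth pairs with a third (6 + 3 = 9).
The quality also flips — minor becomes major — giving a major third.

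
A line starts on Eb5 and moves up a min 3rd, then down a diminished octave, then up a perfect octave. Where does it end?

G5

A minor third up from Eb5 is Gb5.
Down a diminished octave from Gb5: G4 (11 semitones down).
G4 up a perfect octave → G5 (12 semitones).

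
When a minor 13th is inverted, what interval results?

M3

First reduce the compound minor thirteenth to its simple form, a minor sixth.
Inverted interval numbers add to nine, so a sixth pairs with a third (6 + 3 = 9).
And minor becomes major under inversion, so we get a major third.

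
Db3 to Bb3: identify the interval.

D to B spans six letter names (D-E-F-G-A-B), so the interval is some kind of sixth.
Db3 to Bb3 is 9 semitones, matching the major sixth exactly, so the quality is major.

major 6th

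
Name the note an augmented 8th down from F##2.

F#1

An octave keeps the letter name F, an octave down from F.
An augmented octave is 13 semitones; 13 semitones down from F##2 gives F#1.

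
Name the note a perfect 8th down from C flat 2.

An octave keeps the letter name C, an octave down from C.
A perfect octave is 12 semitones; 12 semitones down from Cb2 gives Cb1.

C flat 1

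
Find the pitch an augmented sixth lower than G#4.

Bb3

Counting six letter names down from G lands on B.
An augmented sixth spans 10 semitones, so from G#4 the target pitch is Bb3.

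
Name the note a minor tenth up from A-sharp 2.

The tenth's letter: A up three letter names plus an octave → C.
A minor tenth spans 15 semitones, so from A#2 the target pitch is C#4.

C-sharp 4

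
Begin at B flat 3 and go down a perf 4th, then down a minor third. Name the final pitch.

D 3

Down a perfect fourth from Bb3: F3 (5 semitones down).
A minor third down from F3 is D3.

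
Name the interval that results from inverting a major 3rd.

minor 6th

Inverted interval numbers add to nine, so a third pairs with a sixth (3 + 6 = 9).
The quality also flips — major becomes minor — giving a minor sixth.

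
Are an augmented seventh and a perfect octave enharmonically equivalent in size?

Yes

An augmented seventh spans 12 semitones, and a perfect octave also spans 12 semitones — they're enharmonic.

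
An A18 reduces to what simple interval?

Take out 2 octaves (14 from the number): 18 − 14 = 4.
So an augmented eighteenth is 2 octaves plus an augmented fourth. The quality is unchanged.

augmented fourth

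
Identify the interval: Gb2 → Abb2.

G to A spans two letter names (G-A), so the interval is some kind of second.
A major second would be 2 semitones, but Gb2 to Abb2 is 1 — one semitone narrower, making it a minor second.

minor second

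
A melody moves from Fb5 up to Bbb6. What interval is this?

F to B spans four letter names (F-G-A-B), plus an octave: an eleventh.
Counting semitones, Fb5→Bbb6 is 17, which is the perfect eleventh.
(Equivalently, a compound perfect fourth: a perfect fourth plus an octave.)

perfect eleventh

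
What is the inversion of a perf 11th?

P5

First reduce the compound perfect eleventh to its simple form, a perfect fourth.
The rule of nine gives the new number: 9 − 4 = 5, so a fourth becomes a fifth.
Quality inverts too: perfect stays perfect. That makes the inversion a perfect fifth.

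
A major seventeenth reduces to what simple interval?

Take out 2 octaves (14 from the number): 17 − 14 = 3.
Quality carries through unchanged, so the simple form is a major third.

major 3rd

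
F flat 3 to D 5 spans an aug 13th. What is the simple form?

augmented 6th

Subtracting seven from the interval number removes an octave: 13 − 7 = 6.
So an augmented thirteenth is an octave plus an augmented sixth. The quality is unchanged.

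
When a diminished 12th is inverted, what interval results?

A4

First reduce the compound diminished twelfth to its simple form, a diminished fifth.
Interval numbers invert to sum to nine: 5 + 4 = 9, so a fifth inverts to a fourth.
And diminished becomes augmented under inversion, so we get an augmented fourth.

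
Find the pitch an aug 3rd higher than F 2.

A-sharp 2

Three letter names up from F: A.
An augmented third is 5 semitones; 5 semitones up from F2 gives A#2.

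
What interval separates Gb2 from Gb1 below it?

perfect octave

Descending from Gb2 to Gb1 is the same interval as ascending Gb1 to Gb2.
G to G is the same letter name, plus an octave, so the interval is some kind of octave.
Gb1 to Gb2 is 12 semitones, matching the perfect octave exactly, so the quality is perfect.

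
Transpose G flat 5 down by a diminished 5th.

The fifth takes the letter from G down to C.
A diminished fifth is 6 semitones; 6 semitones down from Gb5 gives C5.

C 5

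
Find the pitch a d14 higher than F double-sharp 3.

The fourteenth's letter: F up seven letter names plus an octave → E.
A diminished fourteenth is 21 semitones; 21 semitones up from F##3 gives E5.

E 5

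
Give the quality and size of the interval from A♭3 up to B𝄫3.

A to B spans two letter names (A-B), so the interval is some kind of second.
A major second would be 2 semitones, but Ab3 to Bbb3 is 1 — one semitone narrower, making it a minor second.

m2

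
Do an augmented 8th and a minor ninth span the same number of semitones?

Yes

An augmented octave spans 13 semitones, and a minor ninth also spans 13 semitones — they're enharmonic.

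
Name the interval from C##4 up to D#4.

C to D spans two letter names (C-D): a second.
A major second would be 2 semitones, but C##4 to D#4 is 1 — one semitone narrower, making it a minor second.

minor 2nd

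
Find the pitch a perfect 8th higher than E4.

The letter stays E (same as the start), shifted an octave up.
Moving 12 semitones up from E4 (the size of a perfect octave) reaches E5.

E5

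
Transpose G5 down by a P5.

C5

The fifth takes the letter from G down to C.
A perfect fifth spans 7 semitones, so from G5 the target pitch is C5.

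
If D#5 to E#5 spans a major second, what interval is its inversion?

minor seventh

Inverted interval numbers add to nine, so a second pairs with a seventh (2 + 7 = 9).
And major becomes minor under inversion, so we get a minor seventh.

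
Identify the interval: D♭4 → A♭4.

D to A spans five letter names (D-E-F-G-A): a fifth.
Counting semitones, Db4→Ab4 is 7, which is the perfect fifth.

perfect 5th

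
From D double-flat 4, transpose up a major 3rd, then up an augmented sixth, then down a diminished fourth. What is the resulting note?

A sharp 4

Dbb4 up a major third → Fb4 (4 semitones).
An augmented sixth up from Fb4 is D5.
D5 down a diminished fourth → A#4 (4 semitones).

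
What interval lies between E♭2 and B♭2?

perfect fifth

E to B spans five letter names (E-F-G-A-B), so the interval is some kind of fifth.
Counting semitones, Eb2→Bb2 is 7, which is the perfect fifth.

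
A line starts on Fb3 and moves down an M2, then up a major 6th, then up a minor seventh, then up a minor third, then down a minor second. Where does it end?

Cb5

Fb3 down a major second → Ebb3 (2 semitones).
Ebb3 up a major sixth → Cb4 (9 semitones).
Up a minor seventh from Cb4: Bbb4 (10 semitones up).
Up a minor third from Bbb4: Dbb5 (3 semitones up).
Dbb5 down a minor second → Cb5 (1 semitone).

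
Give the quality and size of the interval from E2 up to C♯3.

major 6th

E to C spans six letter names (E-F-G-A-B-C) — that makes it a sixth of some quality.
Counting semitones, E2→C#3 is 9, which is the major sixth.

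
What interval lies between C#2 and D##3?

C to D spans two letter names (C-D), plus an octave, so the interval is some kind of ninth.
C#2 to D##3 spans 15 semitones — one semitone wider than the major ninth (14) — giving an augmented ninth.
(Equivalently, a compound augmented second: an augmented second plus an octave.)

A9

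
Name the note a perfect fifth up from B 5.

F-sharp 6

The fifth takes the letter from B up to F.
A perfect fifth spans 7 semitones, so from B5 the target pitch is F#6.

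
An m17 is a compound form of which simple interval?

minor 3rd

Subtracting seven from the interval number removes an octave: 17 − 14 = 3.
Quality carries through unchanged, so the simple form is a minor third.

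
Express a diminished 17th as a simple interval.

Take out 2 octaves (14 from the number): 17 − 14 = 3.
That makes a diminished seventeenth a compound diminished third — 2 octaves plus a diminished third.

diminished 3rd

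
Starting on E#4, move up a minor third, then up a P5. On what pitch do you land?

A minor third up from E#4 is G#4.
G#4 up a perfect fifth → D#5 (7 semitones).

D#5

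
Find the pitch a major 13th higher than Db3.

The thirteenth's letter: D up six letter names plus an octave → B.
A major thirteenth is 21 semitones; 21 semitones up from Db3 gives Bb4.

Bb4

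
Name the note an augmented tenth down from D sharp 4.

B flat 2

Counting three letter names plus an octave down from D lands on B.
Moving 17 semitones down from D#4 (the size of an augmented tenth) reaches Bb2.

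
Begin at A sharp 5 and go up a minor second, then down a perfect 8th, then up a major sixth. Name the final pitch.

G sharp 5

Up a minor second from A#5: B5 (1 semitone up).
B5 down a perfect octave → B4 (12 semitones).
A major sixth up from B4 is G#5.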